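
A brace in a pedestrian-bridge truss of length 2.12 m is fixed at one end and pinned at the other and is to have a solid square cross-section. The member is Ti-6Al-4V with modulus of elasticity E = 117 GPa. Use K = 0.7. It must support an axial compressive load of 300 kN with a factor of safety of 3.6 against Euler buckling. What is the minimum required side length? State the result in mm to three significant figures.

Required P_cr = n·P = 3.6 × 300 = 1080 kN
L_e = K·L = 0.7 × 2.12 = 1.484 m
Required I = P_cr·L_e²/(π²E) = 1.080×10^6 × 1.484² / (π² × 1.17×10^11) = 2.060×10^-6 m⁴
I_req = 2.060×10^6 mm⁴
Solid square: I = a⁴/12  ⇒  a = (12I)^(1/4) = (12×2.060×10^6)^(1/4) = 70.5 mm

a ≈ 70.5 mm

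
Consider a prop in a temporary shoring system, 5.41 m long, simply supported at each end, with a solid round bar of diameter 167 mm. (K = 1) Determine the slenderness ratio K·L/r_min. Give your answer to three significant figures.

I = πd⁴/64 = π×167⁴/64 = 3.818×10^7 mm⁴
A = 2.190×10^4 mm²;  r_min = √(I/A) = √(3.818×10^7/2.190×10^4) = 41.75 mm
L_e = K·L = 1 × 5.41 m = 5.410 m = 5410.0 mm
λ = L_e / r_min = 5410.0 / 41.75 = 130

λ ≈ 130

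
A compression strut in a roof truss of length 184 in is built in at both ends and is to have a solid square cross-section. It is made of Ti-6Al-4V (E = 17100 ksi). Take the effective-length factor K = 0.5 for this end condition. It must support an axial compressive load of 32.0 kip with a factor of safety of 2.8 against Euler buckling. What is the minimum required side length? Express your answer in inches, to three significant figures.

Required P_cr = n·P = 2.8 × 32.0 = 89.60 kip
L_e = K·L = 0.5 × 184 = 92.00 in
Required I = P_cr·L_e²/(π²E) = 8.960×10^4 × 92.00² / (π² × 1.71×10^7) = 4.494 in⁴
Solid square: I = a⁴/12  ⇒  a = (12I)^(1/4) = (12×4.494)^(1/4) = 2.71 in

a ≈ 2.71 in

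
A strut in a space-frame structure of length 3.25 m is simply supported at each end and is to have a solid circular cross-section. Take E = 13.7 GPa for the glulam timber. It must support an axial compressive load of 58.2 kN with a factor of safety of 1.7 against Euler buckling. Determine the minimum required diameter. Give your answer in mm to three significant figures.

d ≈ 112 mm

Required P_cr = n·P = 1.7 × 58.2 = 98.94 kN
L_e = K·L = 1 × 3.25 = 3.250 m
Required I = P_cr·L_e²/(π²E) = 9.894×10^4 × 3.250² / (π² × 1.37×10^10) = 7.729×10^-6 m⁴
I_req = 7.729×10^6 mm⁴
Solid circle: I = πd⁴/64  ⇒  d = (64I/π)^(1/4) = (64×7.729×10^6/π)^(1/4) = 112 mm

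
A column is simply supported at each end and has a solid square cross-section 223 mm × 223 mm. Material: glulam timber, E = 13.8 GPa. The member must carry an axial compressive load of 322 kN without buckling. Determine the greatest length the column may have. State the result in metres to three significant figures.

L_max ≈ 9.34 m

I = a⁴/12 = 223⁴/12 = 2.061×10^8 mm⁴
I = 2.061×10^-4 m⁴
At the buckling limit P_cr = P = 3.220×10^5 N
From P_cr = π²EI/(K·L)²:  L = (1/K)·√(π²EI/P_cr) = (1/1)·√(π²×1.38×10^10×2.061×10^-4/3.220×10^5)
L = 9.34 m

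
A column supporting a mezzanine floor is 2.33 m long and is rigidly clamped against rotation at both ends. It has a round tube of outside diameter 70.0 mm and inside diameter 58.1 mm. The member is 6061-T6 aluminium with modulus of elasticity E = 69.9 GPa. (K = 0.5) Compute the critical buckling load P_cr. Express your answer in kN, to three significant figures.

d_o = 70.0 mm, d_i = 58.1 mm
I = π(d_o⁴ − d_i⁴)/64 = π(70.0⁴ − 58.10⁴)/64 = 6.192×10^5 mm⁴
I = 6.192×10^5 mm⁴ = 6.192×10^-7 m⁴
Effective length L_e = K·L = 0.5 × 2.33 = 1.165 m
P_cr = π²EI / L_e² = π² × 69.9×10⁹ × 6.192×10^-7 / 1.165² = 3.148×10^5 N

P_cr ≈ 315 kN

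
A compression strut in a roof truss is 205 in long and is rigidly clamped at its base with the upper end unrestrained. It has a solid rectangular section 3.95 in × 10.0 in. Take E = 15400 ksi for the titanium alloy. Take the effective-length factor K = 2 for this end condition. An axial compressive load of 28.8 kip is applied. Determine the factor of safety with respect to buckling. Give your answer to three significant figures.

n ≈ 1.61

Buckling occurs about the weak axis: I_min = h·b³/12 with b = 3.95 in (the shorter side).
I_min = 10.0×3.95³/12 = 51.36 in⁴
Effective length L_e = K·L = 2 × 205 = 410.0 in
P_cr = π²EI / L_e² = π² × 15400×10³ × 51.36 / 410.0² = 4.644×10^4 lb
Factor of safety n = P_cr / P = 46.437 / 28.8 = 1.61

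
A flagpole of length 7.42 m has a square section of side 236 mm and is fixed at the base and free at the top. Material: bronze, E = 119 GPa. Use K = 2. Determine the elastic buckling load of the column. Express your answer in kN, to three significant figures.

I = a⁴/12 = 236⁴/12 = 2.585×10^8 mm⁴
I = 2.585×10^8 mm⁴ = 2.585×10^-4 m⁴
Effective length L_e = K·L = 2 × 7.42 = 14.84 m
P_cr = π²EI / L_e² = π² × 119×10⁹ × 2.585×10^-4 / 14.84² = 1.379×10^6 N

P_cr ≈ 1380 kN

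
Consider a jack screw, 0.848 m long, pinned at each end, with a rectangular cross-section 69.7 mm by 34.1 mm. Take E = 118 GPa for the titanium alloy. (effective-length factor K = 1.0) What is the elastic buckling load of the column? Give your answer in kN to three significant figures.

Buckling occurs about the weak axis: I_min = h·b³/12 with b = 34.1 mm (the shorter side).
I_min = 69.7×34.1³/12 = 2.303×10^5 mm⁴
I = 2.303×10^5 mm⁴ = 2.303×10^-7 m⁴
Effective length L_e = K·L = 1 × 0.848 = 0.8480 m
P_cr = π²EI / L_e² = π² × 118×10⁹ × 2.303×10^-7 / 0.8480² = 3.730×10^5 N

P_cr ≈ 373 kN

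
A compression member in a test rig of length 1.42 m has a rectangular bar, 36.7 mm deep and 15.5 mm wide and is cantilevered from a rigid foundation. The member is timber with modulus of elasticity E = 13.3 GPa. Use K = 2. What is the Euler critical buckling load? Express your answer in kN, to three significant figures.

Buckling occurs about the weak axis: I_min = h·b³/12 with b = 15.5 mm (the shorter side).
I_min = 36.7×15.5³/12 = 1.139×10^4 mm⁴
I = 1.139×10^4 mm⁴ = 1.139×10^-8 m⁴
Effective length L_e = K·L = 2 × 1.42 = 2.840 m
P_cr = π²EI / L_e² = π² × 13.3×10⁹ × 1.139×10^-8 / 2.840² = 185.4 N

P_cr ≈ 0.185 kN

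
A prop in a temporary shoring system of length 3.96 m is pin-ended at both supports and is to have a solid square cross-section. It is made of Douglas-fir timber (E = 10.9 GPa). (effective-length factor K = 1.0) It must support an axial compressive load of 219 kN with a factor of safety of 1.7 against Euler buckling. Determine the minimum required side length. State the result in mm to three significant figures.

a ≈ 160 mm

Required P_cr = n·P = 1.7 × 219 = 372.3 kN
L_e = K·L = 1 × 3.96 = 3.960 m
Required I = P_cr·L_e²/(π²E) = 3.723×10^5 × 3.960² / (π² × 1.09×10^10) = 5.427×10^-5 m⁴
I_req = 5.427×10^7 mm⁴
Solid square: I = a⁴/12  ⇒  a = (12I)^(1/4) = (12×5.427×10^7)^(1/4) = 160 mm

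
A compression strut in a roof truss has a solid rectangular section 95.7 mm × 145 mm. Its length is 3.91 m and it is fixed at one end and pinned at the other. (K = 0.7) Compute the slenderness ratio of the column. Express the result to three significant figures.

For a rectangle r_min = b/√12 = 95.7/√12 = 27.63 mm
L_e = K·L = 0.7 × 3.91 m = 2.737 m = 2737.0 mm
λ = L_e / r_min = 2737.0 / 27.63 = 99.1

λ ≈ 99.1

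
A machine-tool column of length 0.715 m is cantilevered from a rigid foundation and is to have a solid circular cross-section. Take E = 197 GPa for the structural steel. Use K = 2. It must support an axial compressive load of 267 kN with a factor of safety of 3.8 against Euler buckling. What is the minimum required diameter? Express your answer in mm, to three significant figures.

d ≈ 68.3 mm

Required P_cr = n·P = 3.8 × 267 = 1015 kN
L_e = K·L = 2 × 0.715 = 1.430 m
Required I = P_cr·L_e²/(π²E) = 1.015×10^6 × 1.430² / (π² × 1.97×10^11) = 1.067×10^-6 m⁴
I_req = 1.067×10^6 mm⁴
Solid circle: I = πd⁴/64  ⇒  d = (64I/π)^(1/4) = (64×1.067×10^6/π)^(1/4) = 68.3 mm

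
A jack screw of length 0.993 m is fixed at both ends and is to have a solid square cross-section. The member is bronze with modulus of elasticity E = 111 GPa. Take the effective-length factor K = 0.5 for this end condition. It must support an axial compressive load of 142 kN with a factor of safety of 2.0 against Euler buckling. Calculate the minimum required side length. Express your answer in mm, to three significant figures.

a ≈ 29.6 mm

Required P_cr = n·P = 2.0 × 142 = 284.0 kN
L_e = K·L = 0.5 × 0.993 = 0.4965 m
Required I = P_cr·L_e²/(π²E) = 2.840×10^5 × 0.4965² / (π² × 1.11×10^11) = 6.390×10^-8 m⁴
I_req = 6.390×10^4 mm⁴
Solid square: I = a⁴/12  ⇒  a = (12I)^(1/4) = (12×6.390×10^4)^(1/4) = 29.6 mm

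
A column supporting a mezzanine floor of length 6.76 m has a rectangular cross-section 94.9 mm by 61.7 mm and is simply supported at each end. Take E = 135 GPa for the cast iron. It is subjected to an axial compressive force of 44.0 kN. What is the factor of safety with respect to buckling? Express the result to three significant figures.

Buckling occurs about the weak axis: I_min = h·b³/12 with b = 61.7 mm (the shorter side).
I_min = 94.9×61.7³/12 = 1.858×10^6 mm⁴
I = 1.858×10^6 mm⁴ = 1.858×10^-6 m⁴
Effective length L_e = K·L = 1 × 6.76 = 6.760 m
P_cr = π²EI / L_e² = π² × 135×10⁹ × 1.858×10^-6 / 6.760² = 5.416×10^4 N
Factor of safety n = P_cr / P = 54.160 / 44.0 = 1.23

n ≈ 1.23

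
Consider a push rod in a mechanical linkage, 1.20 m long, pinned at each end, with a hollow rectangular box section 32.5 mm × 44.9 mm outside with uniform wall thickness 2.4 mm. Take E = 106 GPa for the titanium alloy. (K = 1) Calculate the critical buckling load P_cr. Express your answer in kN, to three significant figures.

P_cr ≈ 41.7 kN

Inner dimensions: h_i = 44.9 − 2×2.4 = 40.10 mm, b_i = 32.5 − 2×2.4 = 27.70 mm
Weak-axis I_min = (h_o·b_o³ − h_i·b_i³)/12 with b_o = 32.5, b_i = 27.70 mm (shorter outer/inner sides).
I_min = (44.9×32.5³ − 40.10×27.70³)/12 = 5.742×10^4 mm⁴
I = 5.742×10^4 mm⁴ = 5.742×10^-8 m⁴
Effective length L_e = K·L = 1 × 1.20 = 1.200 m
P_cr = π²EI / L_e² = π² × 106×10⁹ × 5.742×10^-8 / 1.200² = 4.172×10^4 N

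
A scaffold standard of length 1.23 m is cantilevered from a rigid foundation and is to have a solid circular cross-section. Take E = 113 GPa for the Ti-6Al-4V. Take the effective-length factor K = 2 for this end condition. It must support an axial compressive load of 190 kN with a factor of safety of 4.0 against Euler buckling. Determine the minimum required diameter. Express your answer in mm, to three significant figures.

d ≈ 95.7 mm

Required P_cr = n·P = 4.0 × 190 = 760.0 kN
L_e = K·L = 2 × 1.23 = 2.460 m
Required I = P_cr·L_e²/(π²E) = 7.600×10^5 × 2.460² / (π² × 1.13×10^11) = 4.124×10^-6 m⁴
I_req = 4.124×10^6 mm⁴
Solid circle: I = πd⁴/64  ⇒  d = (64I/π)^(1/4) = (64×4.124×10^6/π)^(1/4) = 95.7 mm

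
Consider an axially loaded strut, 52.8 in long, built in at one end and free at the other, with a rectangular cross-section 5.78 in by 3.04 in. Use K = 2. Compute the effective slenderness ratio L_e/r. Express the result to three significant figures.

λ ≈ 120

For a rectangle r_min = b/√12 = 3.04/√12 = 0.8776 in
L_e = K·L = 2 × 52.8 = 105.6 in
λ = L_e / r_min = 105.60 / 0.8776 = 120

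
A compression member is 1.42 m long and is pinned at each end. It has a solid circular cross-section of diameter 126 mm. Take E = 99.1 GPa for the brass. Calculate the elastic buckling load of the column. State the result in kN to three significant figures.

I = πd⁴/64 = π×126⁴/64 = 1.237×10^7 mm⁴
I = 1.237×10^7 mm⁴ = 1.237×10^-5 m⁴
Effective length L_e = K·L = 1 × 1.42 = 1.420 m
P_cr = π²EI / L_e² = π² × 99.1×10⁹ × 1.237×10^-5 / 1.420² = 6.001×10^6 N

P_cr ≈ 6000 kN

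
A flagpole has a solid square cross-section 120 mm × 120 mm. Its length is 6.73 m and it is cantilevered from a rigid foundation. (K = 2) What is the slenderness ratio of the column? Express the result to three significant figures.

λ ≈ 389

For a square r = a/√12 = 120/√12 = 34.64 mm
L_e = K·L = 2 × 6.73 m = 13.46 m = 13460 mm
λ = L_e / r_min = 13460 / 34.64 = 389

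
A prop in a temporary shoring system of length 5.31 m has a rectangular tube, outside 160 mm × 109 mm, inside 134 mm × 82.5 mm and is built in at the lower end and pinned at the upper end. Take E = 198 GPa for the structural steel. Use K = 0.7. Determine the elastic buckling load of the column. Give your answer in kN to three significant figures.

P_cr ≈ 1560 kN

Weak-axis I_min = (h_o·b_o³ − h_i·b_i³)/12 with b_o = 109, b_i = 82.50 mm (shorter outer/inner sides).
I_min = (160×109³ − 134.0×82.50³)/12 = 1.100×10^7 mm⁴
I = 1.100×10^7 mm⁴ = 1.100×10^-5 m⁴
Effective length L_e = K·L = 0.7 × 5.31 = 3.717 m
P_cr = π²EI / L_e² = π² × 198×10⁹ × 1.100×10^-5 / 3.717² = 1.555×10^6 N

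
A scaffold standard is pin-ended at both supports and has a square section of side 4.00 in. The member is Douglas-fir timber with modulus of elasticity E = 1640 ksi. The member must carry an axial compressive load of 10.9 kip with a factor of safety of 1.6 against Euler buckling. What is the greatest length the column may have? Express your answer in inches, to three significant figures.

L_max ≈ 141 in

I = a⁴/12 = 4.00⁴/12 = 21.33 in⁴
Required critical load P_cr = n·P = 1.6 × 10.9 = 17.44 kip = 1.744×10^4 lb
From P_cr = π²EI/(K·L)²:  L = (1/K)·√(π²EI/P_cr) = (1/1)·√(π²×1.64×10^6×21.33/1.744×10^4)
L = 141 in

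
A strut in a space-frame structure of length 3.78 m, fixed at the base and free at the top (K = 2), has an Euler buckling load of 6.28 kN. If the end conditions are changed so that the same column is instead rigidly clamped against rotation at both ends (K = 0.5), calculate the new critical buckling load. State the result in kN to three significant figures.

P_cr ∝ 1/K², so P_cr,new = P_cr,old × (K_old/K_new)² = 6.28 × (2/0.5)²
= 6.28 × 16.00 = 100 kN

P_cr ≈ 100 kN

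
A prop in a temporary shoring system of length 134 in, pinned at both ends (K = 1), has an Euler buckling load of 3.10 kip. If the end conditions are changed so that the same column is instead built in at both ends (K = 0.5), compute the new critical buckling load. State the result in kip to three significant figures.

P_cr ∝ 1/K², so P_cr,new = P_cr,old × (K_old/K_new)² = 3.10 × (1/0.5)²
= 3.10 × 4.000 = 12.4 kip

P_cr ≈ 12.4 kip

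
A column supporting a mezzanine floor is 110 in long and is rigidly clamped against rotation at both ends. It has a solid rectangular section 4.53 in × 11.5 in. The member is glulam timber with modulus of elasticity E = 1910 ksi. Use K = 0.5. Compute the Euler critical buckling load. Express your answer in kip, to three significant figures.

P_cr ≈ 555 kip

Buckling occurs about the weak axis: I_min = h·b³/12 with b = 4.53 in (the shorter side).
I_min = 11.5×4.53³/12 = 89.09 in⁴
Effective length L_e = K·L = 0.5 × 110 = 55.00 in
P_cr = π²EI / L_e² = π² × 1910×10³ × 89.09 / 55.00² = 5.552×10^5 lb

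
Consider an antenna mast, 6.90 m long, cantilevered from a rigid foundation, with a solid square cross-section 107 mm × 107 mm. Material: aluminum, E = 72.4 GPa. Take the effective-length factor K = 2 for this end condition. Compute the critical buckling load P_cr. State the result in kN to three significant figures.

I = a⁴/12 = 107⁴/12 = 1.092×10^7 mm⁴
I = 1.092×10^7 mm⁴ = 1.092×10^-5 m⁴
Effective length L_e = K·L = 2 × 6.90 = 13.80 m
P_cr = π²EI / L_e² = π² × 72.4×10⁹ × 1.092×10^-5 / 13.80² = 4.099×10^4 N

P_cr ≈ 41.0 kN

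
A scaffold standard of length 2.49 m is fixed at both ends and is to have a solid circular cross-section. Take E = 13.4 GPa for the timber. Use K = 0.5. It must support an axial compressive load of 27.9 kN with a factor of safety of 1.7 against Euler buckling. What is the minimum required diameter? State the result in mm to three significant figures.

Required P_cr = n·P = 1.7 × 27.9 = 47.43 kN
L_e = K·L = 0.5 × 2.49 = 1.245 m
Required I = P_cr·L_e²/(π²E) = 4.743×10^4 × 1.245² / (π² × 1.34×10^10) = 5.559×10^-7 m⁴
I_req = 5.559×10^5 mm⁴
Solid circle: I = πd⁴/64  ⇒  d = (64I/π)^(1/4) = (64×5.559×10^5/π)^(1/4) = 58.0 mm

d ≈ 58.0 mm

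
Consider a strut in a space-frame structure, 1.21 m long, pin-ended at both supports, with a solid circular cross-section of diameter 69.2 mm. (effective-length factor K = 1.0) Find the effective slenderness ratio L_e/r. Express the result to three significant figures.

For a solid circle r = d/4 = 69.2/4 = 17.30 mm
L_e = K·L = 1 × 1.21 m = 1.210 m = 1210.0 mm
λ = L_e / r_min = 1210.0 / 17.30 = 69.9

λ ≈ 69.9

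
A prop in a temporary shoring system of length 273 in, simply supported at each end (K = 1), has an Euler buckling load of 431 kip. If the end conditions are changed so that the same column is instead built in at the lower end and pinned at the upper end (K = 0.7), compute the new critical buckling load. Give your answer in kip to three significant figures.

P_cr ∝ 1/K², so P_cr,new = P_cr,old × (K_old/K_new)² = 431 × (1/0.7)²
= 431 × 2.041 = 880 kip

P_cr ≈ 880 kip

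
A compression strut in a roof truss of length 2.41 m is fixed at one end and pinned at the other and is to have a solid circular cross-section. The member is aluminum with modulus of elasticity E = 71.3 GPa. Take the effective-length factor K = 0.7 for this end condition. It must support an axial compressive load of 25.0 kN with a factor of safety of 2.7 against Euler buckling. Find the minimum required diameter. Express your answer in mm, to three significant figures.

Required P_cr = n·P = 2.7 × 25.0 = 67.50 kN
L_e = K·L = 0.7 × 2.41 = 1.687 m
Required I = P_cr·L_e²/(π²E) = 6.750×10^4 × 1.687² / (π² × 7.13×10^10) = 2.730×10^-7 m⁴
I_req = 2.730×10^5 mm⁴
Solid circle: I = πd⁴/64  ⇒  d = (64I/π)^(1/4) = (64×2.730×10^5/π)^(1/4) = 48.6 mm

d ≈ 48.6 mm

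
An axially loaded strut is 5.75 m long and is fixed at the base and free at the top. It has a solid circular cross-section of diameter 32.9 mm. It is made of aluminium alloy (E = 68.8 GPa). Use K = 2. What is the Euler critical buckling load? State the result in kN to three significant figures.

P_cr ≈ 0.295 kN

I = πd⁴/64 = π×32.9⁴/64 = 5.751×10^4 mm⁴
I = 5.751×10^4 mm⁴ = 5.751×10^-8 m⁴
Effective length L_e = K·L = 2 × 5.75 = 11.50 m
P_cr = π²EI / L_e² = π² × 68.8×10⁹ × 5.751×10^-8 / 11.50² = 295.3 N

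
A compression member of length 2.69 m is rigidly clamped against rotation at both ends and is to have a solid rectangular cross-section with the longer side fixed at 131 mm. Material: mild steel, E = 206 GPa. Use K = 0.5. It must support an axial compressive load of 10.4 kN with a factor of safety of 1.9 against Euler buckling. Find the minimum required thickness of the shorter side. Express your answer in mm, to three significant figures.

b ≈ 11.7 mm

Required P_cr = n·P = 1.9 × 10.4 = 19.76 kN
L_e = K·L = 0.5 × 2.69 = 1.345 m
Required I = P_cr·L_e²/(π²E) = 1.976×10^4 × 1.345² / (π² × 2.06×10^11) = 1.758×10^-8 m⁴
I_req = 1.758×10^4 mm⁴
Rectangle, weak axis: I_min = h·b³/12 with h = 131 mm fixed  ⇒  b = (12I/h)^(1/3) = 11.7 mm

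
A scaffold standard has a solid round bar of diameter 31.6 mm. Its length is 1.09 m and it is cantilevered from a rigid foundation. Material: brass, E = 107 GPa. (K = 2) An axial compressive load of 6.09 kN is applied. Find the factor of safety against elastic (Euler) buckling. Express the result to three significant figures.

n ≈ 1.79

I = πd⁴/64 = π×31.6⁴/64 = 4.895×10^4 mm⁴
I = 4.895×10^4 mm⁴ = 4.895×10^-8 m⁴
Effective length L_e = K·L = 2 × 1.09 = 2.180 m
P_cr = π²EI / L_e² = π² × 107×10⁹ × 4.895×10^-8 / 2.180² = 1.088×10^4 N
Factor of safety n = P_cr / P = 10.876 / 6.09 = 1.79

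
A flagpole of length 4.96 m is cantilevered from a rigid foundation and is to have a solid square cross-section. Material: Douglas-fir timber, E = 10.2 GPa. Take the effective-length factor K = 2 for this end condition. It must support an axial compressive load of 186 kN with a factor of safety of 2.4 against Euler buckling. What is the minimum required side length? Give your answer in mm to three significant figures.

Required P_cr = n·P = 2.4 × 186 = 446.4 kN
L_e = K·L = 2 × 4.96 = 9.920 m
Required I = P_cr·L_e²/(π²E) = 4.464×10^5 × 9.920² / (π² × 1.02×10^10) = 4.364×10^-4 m⁴
I_req = 4.364×10^8 mm⁴
Solid square: I = a⁴/12  ⇒  a = (12I)^(1/4) = (12×4.364×10^8)^(1/4) = 269 mm

a ≈ 269 mm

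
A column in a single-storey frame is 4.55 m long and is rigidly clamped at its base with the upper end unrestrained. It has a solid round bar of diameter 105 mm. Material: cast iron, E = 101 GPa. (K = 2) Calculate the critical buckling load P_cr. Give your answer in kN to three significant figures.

I = πd⁴/64 = π×105⁴/64 = 5.967×10^6 mm⁴
I = 5.967×10^6 mm⁴ = 5.967×10^-6 m⁴
Effective length L_e = K·L = 2 × 4.55 = 9.100 m
P_cr = π²EI / L_e² = π² × 101×10⁹ × 5.967×10^-6 / 9.100² = 7.182×10^4 N

P_cr ≈ 71.8 kN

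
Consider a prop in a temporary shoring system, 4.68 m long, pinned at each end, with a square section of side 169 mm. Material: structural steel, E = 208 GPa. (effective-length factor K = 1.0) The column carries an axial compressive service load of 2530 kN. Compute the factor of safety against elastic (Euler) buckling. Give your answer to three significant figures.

n ≈ 2.52

I = a⁴/12 = 169⁴/12 = 6.798×10^7 mm⁴
I = 6.798×10^7 mm⁴ = 6.798×10^-5 m⁴
Effective length L_e = K·L = 1 × 4.68 = 4.680 m
P_cr = π²EI / L_e² = π² × 208×10⁹ × 6.798×10^-5 / 4.680² = 6.371×10^6 N
Factor of safety n = P_cr / P = 6371.4 / 2530 = 2.52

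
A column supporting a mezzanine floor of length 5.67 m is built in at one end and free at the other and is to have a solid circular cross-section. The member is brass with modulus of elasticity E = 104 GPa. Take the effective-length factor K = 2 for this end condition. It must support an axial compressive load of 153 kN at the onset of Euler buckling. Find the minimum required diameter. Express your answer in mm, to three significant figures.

L_e = K·L = 2 × 5.67 = 11.34 m
Required I = P_cr·L_e²/(π²E) = 1.530×10^5 × 11.34² / (π² × 1.04×10^11) = 1.917×10^-5 m⁴
I_req = 1.917×10^7 mm⁴
Solid circle: I = πd⁴/64  ⇒  d = (64I/π)^(1/4) = (64×1.917×10^7/π)^(1/4) = 141 mm

d ≈ 141 mm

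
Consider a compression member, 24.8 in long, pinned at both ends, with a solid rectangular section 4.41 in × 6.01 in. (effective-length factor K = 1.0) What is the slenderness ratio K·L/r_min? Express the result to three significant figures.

For a rectangle r_min = b/√12 = 4.41/√12 = 1.273 in
L_e = K·L = 1 × 24.8 = 24.80 in
λ = L_e / r_min = 24.800 / 1.273 = 19.5

λ ≈ 19.5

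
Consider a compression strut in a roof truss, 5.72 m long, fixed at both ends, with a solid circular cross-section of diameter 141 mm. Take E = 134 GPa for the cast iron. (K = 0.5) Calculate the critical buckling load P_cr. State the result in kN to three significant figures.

I = πd⁴/64 = π×141⁴/64 = 1.940×10^7 mm⁴
I = 1.940×10^7 mm⁴ = 1.940×10^-5 m⁴
Effective length L_e = K·L = 0.5 × 5.72 = 2.860 m
P_cr = π²EI / L_e² = π² × 134×10⁹ × 1.940×10^-5 / 2.860² = 3.137×10^6 N

P_cr ≈ 3140 kN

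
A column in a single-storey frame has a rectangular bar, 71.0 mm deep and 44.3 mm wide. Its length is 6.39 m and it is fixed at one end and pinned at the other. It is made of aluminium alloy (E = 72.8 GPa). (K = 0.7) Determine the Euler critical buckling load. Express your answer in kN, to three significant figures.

Buckling occurs about the weak axis: I_min = h·b³/12 with b = 44.3 mm (the shorter side).
I_min = 71.0×44.3³/12 = 5.144×10^5 mm⁴
I = 5.144×10^5 mm⁴ = 5.144×10^-7 m⁴
Effective length L_e = K·L = 0.7 × 6.39 = 4.473 m
P_cr = π²EI / L_e² = π² × 72.8×10⁹ × 5.144×10^-7 / 4.473² = 1.847×10^4 N

P_cr ≈ 18.5 kN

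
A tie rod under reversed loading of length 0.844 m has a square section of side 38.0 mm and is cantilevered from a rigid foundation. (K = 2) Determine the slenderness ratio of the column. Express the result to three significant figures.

I = a⁴/12 = 38.0⁴/12 = 1.738×10^5 mm⁴
A = 1.444×10^3 mm²;  r_min = √(I/A) = √(1.738×10^5/1.444×10^3) = 10.97 mm
L_e = K·L = 2 × 0.844 m = 1.688 m = 1688.0 mm
λ = L_e / r_min = 1688.0 / 10.97 = 154

λ ≈ 154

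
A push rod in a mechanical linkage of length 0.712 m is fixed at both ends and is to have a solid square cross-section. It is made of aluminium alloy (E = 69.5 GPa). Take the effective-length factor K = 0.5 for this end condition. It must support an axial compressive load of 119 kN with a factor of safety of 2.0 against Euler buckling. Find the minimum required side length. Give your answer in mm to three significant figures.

a ≈ 27.0 mm

Required P_cr = n·P = 2.0 × 119 = 238.0 kN
L_e = K·L = 0.5 × 0.712 = 0.3560 m
Required I = P_cr·L_e²/(π²E) = 2.380×10^5 × 0.3560² / (π² × 6.95×10^10) = 4.397×10^-8 m⁴
I_req = 4.397×10^4 mm⁴
Solid square: I = a⁴/12  ⇒  a = (12I)^(1/4) = (12×4.397×10^4)^(1/4) = 27.0 mm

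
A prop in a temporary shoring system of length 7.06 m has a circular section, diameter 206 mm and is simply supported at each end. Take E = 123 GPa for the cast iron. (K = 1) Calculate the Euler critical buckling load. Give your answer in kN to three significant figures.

I = πd⁴/64 = π×206⁴/64 = 8.840×10^7 mm⁴
I = 8.840×10^7 mm⁴ = 8.840×10^-5 m⁴
Effective length L_e = K·L = 1 × 7.06 = 7.060 m
P_cr = π²EI / L_e² = π² × 123×10⁹ × 8.840×10^-5 / 7.060² = 2.153×10^6 N

P_cr ≈ 2150 kN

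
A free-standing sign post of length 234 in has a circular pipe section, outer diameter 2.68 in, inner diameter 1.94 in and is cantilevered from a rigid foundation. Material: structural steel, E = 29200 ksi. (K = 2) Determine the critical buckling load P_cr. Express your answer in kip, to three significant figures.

P_cr ≈ 2.42 kip

d_o = 2.68 in, d_i = 1.94 in
I = π(d_o⁴ − d_i⁴)/64 = π(2.68⁴ − 1.940⁴)/64 = 1.837 in⁴
Effective length L_e = K·L = 2 × 234 = 468.0 in
P_cr = π²EI / L_e² = π² × 29200×10³ × 1.837 / 468.0² = 2.417×10^3 lb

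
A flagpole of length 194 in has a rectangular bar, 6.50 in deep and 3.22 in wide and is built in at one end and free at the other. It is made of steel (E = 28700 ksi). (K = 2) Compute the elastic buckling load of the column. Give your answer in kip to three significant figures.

P_cr ≈ 34.0 kip

Buckling occurs about the weak axis: I_min = h·b³/12 with b = 3.22 in (the shorter side).
I_min = 6.50×3.22³/12 = 18.08 in⁴
Effective length L_e = K·L = 2 × 194 = 388.0 in
P_cr = π²EI / L_e² = π² × 28700×10³ × 18.08 / 388.0² = 3.403×10^4 lb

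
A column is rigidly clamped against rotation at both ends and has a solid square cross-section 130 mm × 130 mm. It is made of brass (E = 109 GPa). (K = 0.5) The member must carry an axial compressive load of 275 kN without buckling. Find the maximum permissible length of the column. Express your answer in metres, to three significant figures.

L_max ≈ 19.3 m

I = a⁴/12 = 130⁴/12 = 2.380×10^7 mm⁴
I = 2.380×10^-5 m⁴
At the buckling limit P_cr = P = 2.750×10^5 N
From P_cr = π²EI/(K·L)²:  L = (1/K)·√(π²EI/P_cr) = (1/0.5)·√(π²×1.09×10^11×2.380×10^-5/2.750×10^5)
L = 19.3 m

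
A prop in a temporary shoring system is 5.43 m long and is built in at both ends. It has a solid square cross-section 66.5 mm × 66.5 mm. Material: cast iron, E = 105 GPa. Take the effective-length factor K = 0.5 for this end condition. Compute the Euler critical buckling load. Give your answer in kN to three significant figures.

I = a⁴/12 = 66.5⁴/12 = 1.630×10^6 mm⁴
I = 1.630×10^6 mm⁴ = 1.630×10^-6 m⁴
Effective length L_e = K·L = 0.5 × 5.43 = 2.715 m
P_cr = π²EI / L_e² = π² × 105×10⁹ × 1.630×10^-6 / 2.715² = 2.291×10^5 N

P_cr ≈ 229 kN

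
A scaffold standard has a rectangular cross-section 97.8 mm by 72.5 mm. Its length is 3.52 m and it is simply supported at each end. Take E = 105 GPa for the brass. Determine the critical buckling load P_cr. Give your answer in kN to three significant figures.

P_cr ≈ 260 kN

Buckling occurs about the weak axis: I_min = h·b³/12 with b = 72.5 mm (the shorter side).
I_min = 97.8×72.5³/12 = 3.106×10^6 mm⁴
I = 3.106×10^6 mm⁴ = 3.106×10^-6 m⁴
Effective length L_e = K·L = 1 × 3.52 = 3.520 m
P_cr = π²EI / L_e² = π² × 105×10⁹ × 3.106×10^-6 / 3.520² = 2.598×10^5 N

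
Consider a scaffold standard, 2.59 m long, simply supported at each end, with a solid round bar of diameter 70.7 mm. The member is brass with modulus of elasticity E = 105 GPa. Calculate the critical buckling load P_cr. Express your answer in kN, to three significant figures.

P_cr ≈ 189 kN

I = πd⁴/64 = π×70.7⁴/64 = 1.226×10^6 mm⁴
I = 1.226×10^6 mm⁴ = 1.226×10^-6 m⁴
Effective length L_e = K·L = 1 × 2.59 = 2.590 m
P_cr = π²EI / L_e² = π² × 105×10⁹ × 1.226×10^-6 / 2.590² = 1.895×10^5 N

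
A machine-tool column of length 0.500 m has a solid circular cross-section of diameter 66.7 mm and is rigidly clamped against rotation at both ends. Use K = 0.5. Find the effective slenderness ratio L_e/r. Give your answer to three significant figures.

For a solid circle r = d/4 = 66.7/4 = 16.68 mm
L_e = K·L = 0.5 × 0.500 m = 0.2500 m = 250.00 mm
λ = L_e / r_min = 250.00 / 16.68 = 15.0

λ ≈ 15.0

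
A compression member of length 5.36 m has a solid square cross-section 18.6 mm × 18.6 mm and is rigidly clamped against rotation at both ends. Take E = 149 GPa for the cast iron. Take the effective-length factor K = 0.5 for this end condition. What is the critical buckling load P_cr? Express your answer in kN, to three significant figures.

P_cr ≈ 2.04 kN

I = a⁴/12 = 18.6⁴/12 = 9.974×10^3 mm⁴
I = 9.974×10^3 mm⁴ = 9.974×10^-9 m⁴
Effective length L_e = K·L = 0.5 × 5.36 = 2.680 m
P_cr = π²EI / L_e² = π² × 149×10⁹ × 9.974×10^-9 / 2.680² = 2.042×10^3 N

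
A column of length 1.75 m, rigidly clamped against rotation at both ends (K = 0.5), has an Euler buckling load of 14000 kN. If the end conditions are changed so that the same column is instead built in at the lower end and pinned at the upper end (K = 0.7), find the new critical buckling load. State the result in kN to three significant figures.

P_cr ≈ 7140 kN

P_cr ∝ 1/K², so P_cr,new = P_cr,old × (K_old/K_new)² = 14000 × (0.5/0.7)²
= 14000 × 0.5102 = 7140 kN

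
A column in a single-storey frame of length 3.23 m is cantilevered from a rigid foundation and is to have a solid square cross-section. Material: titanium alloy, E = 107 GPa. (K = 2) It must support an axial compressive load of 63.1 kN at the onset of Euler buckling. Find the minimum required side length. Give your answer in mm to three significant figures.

L_e = K·L = 2 × 3.23 = 6.460 m
Required I = P_cr·L_e²/(π²E) = 6.310×10^4 × 6.460² / (π² × 1.07×10^11) = 2.494×10^-6 m⁴
I_req = 2.494×10^6 mm⁴
Solid square: I = a⁴/12  ⇒  a = (12I)^(1/4) = (12×2.494×10^6)^(1/4) = 74.0 mm

a ≈ 74.0 mm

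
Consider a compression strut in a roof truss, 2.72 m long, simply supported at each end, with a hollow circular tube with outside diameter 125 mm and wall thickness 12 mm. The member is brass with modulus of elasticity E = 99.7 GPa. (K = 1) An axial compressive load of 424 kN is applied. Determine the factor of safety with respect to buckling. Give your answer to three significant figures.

Inner diameter d_i = 125 − 2×12 = 101.0 mm
I = π(d_o⁴ − d_i⁴)/64 = π(125⁴ − 101.0⁴)/64 = 6.876×10^6 mm⁴
I = 6.876×10^6 mm⁴ = 6.876×10^-6 m⁴
Effective length L_e = K·L = 1 × 2.72 = 2.720 m
P_cr = π²EI / L_e² = π² × 99.7×10⁹ × 6.876×10^-6 / 2.720² = 9.145×10^5 N
Factor of safety n = P_cr / P = 914.54 / 424 = 2.16

n ≈ 2.16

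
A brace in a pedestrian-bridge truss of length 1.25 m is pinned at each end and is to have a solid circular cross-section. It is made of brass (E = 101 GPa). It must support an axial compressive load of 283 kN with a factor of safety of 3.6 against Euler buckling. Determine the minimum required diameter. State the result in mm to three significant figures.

Required P_cr = n·P = 3.6 × 283 = 1019 kN
L_e = K·L = 1 × 1.25 = 1.250 m
Required I = P_cr·L_e²/(π²E) = 1.019×10^6 × 1.250² / (π² × 1.01×10^11) = 1.597×10^-6 m⁴
I_req = 1.597×10^6 mm⁴
Solid circle: I = πd⁴/64  ⇒  d = (64I/π)^(1/4) = (64×1.597×10^6/π)^(1/4) = 75.5 mm

d ≈ 75.5 mm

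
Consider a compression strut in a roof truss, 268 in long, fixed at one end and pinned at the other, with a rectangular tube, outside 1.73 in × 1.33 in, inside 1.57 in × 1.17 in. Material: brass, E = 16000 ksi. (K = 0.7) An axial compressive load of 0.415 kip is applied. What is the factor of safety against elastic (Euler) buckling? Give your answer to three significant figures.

Weak-axis I_min = (h_o·b_o³ − h_i·b_i³)/12 with b_o = 1.33, b_i = 1.170 in (shorter outer/inner sides).
I_min = (1.73×1.33³ − 1.570×1.170³)/12 = 0.1296 in⁴
Effective length L_e = K·L = 0.7 × 268 = 187.6 in
P_cr = π²EI / L_e² = π² × 16000×10³ × 0.1296 / 187.6² = 581.6 lb
Factor of safety n = P_cr / P = 0.58164 / 0.415 = 1.40

n ≈ 1.40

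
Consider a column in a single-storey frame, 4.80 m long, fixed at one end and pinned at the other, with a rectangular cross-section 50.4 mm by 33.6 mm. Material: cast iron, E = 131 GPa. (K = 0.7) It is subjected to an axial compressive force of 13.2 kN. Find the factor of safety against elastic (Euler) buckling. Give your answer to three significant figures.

Buckling occurs about the weak axis: I_min = h·b³/12 with b = 33.6 mm (the shorter side).
I_min = 50.4×33.6³/12 = 1.593×10^5 mm⁴
I = 1.593×10^5 mm⁴ = 1.593×10^-7 m⁴
Effective length L_e = K·L = 0.7 × 4.80 = 3.360 m
P_cr = π²EI / L_e² = π² × 131×10⁹ × 1.593×10^-7 / 3.360² = 1.825×10^4 N
Factor of safety n = P_cr / P = 18.246 / 13.2 = 1.38

n ≈ 1.38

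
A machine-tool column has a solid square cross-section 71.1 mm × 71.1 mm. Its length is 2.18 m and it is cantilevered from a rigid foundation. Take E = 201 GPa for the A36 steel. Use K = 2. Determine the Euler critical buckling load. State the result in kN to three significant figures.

P_cr ≈ 222 kN

I = a⁴/12 = 71.1⁴/12 = 2.130×10^6 mm⁴
I = 2.130×10^6 mm⁴ = 2.130×10^-6 m⁴
Effective length L_e = K·L = 2 × 2.18 = 4.360 m
P_cr = π²EI / L_e² = π² × 201×10⁹ × 2.130×10^-6 / 4.360² = 2.222×10^5 N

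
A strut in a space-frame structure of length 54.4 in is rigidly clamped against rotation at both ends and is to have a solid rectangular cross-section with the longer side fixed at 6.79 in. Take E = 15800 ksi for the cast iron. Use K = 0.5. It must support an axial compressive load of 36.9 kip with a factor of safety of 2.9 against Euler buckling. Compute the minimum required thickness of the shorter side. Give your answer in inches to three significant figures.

Required P_cr = n·P = 2.9 × 36.9 = 107.0 kip
L_e = K·L = 0.5 × 54.4 = 27.20 in
Required I = P_cr·L_e²/(π²E) = 1.070×10^5 × 27.20² / (π² × 1.58×10^7) = 0.5077 in⁴
Rectangle, weak axis: I_min = h·b³/12 with h = 6.79 in fixed  ⇒  b = (12I/h)^(1/3) = 0.965 in

b ≈ 0.965 in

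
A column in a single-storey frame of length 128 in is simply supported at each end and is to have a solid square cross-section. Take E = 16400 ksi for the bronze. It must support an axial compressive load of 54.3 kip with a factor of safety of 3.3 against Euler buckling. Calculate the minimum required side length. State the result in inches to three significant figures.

Required P_cr = n·P = 3.3 × 54.3 = 179.2 kip
L_e = K·L = 1 × 128 = 128.0 in
Required I = P_cr·L_e²/(π²E) = 1.792×10^5 × 128.0² / (π² × 1.64×10^7) = 18.14 in⁴
Solid square: I = a⁴/12  ⇒  a = (12I)^(1/4) = (12×18.14)^(1/4) = 3.84 in

a ≈ 3.84 in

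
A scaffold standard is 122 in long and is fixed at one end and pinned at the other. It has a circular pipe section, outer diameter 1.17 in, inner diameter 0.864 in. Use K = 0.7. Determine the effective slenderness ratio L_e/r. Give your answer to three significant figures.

d_o = 1.17 in, d_i = 0.864 in
I = π(d_o⁴ − d_i⁴)/64 = π(1.17⁴ − 0.8640⁴)/64 = 6.463×10^-2 in⁴
A = 0.4888 in²;  r_min = √(I/A) = √(6.463×10^-2/0.4888) = 0.3636 in
L_e = K·L = 0.7 × 122 = 85.40 in
λ = L_e / r_min = 85.400 / 0.3636 = 235

λ ≈ 235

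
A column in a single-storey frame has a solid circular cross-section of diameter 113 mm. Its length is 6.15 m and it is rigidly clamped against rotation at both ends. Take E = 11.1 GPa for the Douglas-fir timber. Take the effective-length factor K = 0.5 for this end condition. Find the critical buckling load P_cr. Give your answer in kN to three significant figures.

P_cr ≈ 92.7 kN

I = πd⁴/64 = π×113⁴/64 = 8.004×10^6 mm⁴
I = 8.004×10^6 mm⁴ = 8.004×10^-6 m⁴
Effective length L_e = K·L = 0.5 × 6.15 = 3.075 m
P_cr = π²EI / L_e² = π² × 11.1×10⁹ × 8.004×10^-6 / 3.075² = 9.273×10^4 N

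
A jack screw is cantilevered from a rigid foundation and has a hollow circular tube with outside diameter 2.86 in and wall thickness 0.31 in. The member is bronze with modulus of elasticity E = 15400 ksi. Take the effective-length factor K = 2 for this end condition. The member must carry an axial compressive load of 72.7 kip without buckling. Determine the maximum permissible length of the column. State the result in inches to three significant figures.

Inner diameter d_i = 2.86 − 2×0.31 = 2.240 in
I = π(d_o⁴ − d_i⁴)/64 = π(2.86⁴ − 2.240⁴)/64 = 2.048 in⁴
At the buckling limit P_cr = P = 7.270×10^4 lb
From P_cr = π²EI/(K·L)²:  L = (1/K)·√(π²EI/P_cr) = (1/2)·√(π²×1.54×10^7×2.048/7.270×10^4)
L = 32.7 in

L_max ≈ 32.7 in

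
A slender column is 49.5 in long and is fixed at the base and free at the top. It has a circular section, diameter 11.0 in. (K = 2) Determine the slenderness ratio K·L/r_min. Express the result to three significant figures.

For a solid circle r = d/4 = 11.0/4 = 2.750 in
L_e = K·L = 2 × 49.5 = 99.00 in
λ = L_e / r_min = 99.000 / 2.750 = 36.0

λ ≈ 36.0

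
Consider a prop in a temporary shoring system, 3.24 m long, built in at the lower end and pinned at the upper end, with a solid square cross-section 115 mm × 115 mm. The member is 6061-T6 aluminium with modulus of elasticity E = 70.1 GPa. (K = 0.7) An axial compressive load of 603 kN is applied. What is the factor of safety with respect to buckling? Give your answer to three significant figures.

n ≈ 3.25

I = a⁴/12 = 115⁴/12 = 1.458×10^7 mm⁴
I = 1.458×10^7 mm⁴ = 1.458×10^-5 m⁴
Effective length L_e = K·L = 0.7 × 3.24 = 2.268 m
P_cr = π²EI / L_e² = π² × 70.1×10⁹ × 1.458×10^-5 / 2.268² = 1.960×10^6 N
Factor of safety n = P_cr / P = 1960.4 / 603 = 3.25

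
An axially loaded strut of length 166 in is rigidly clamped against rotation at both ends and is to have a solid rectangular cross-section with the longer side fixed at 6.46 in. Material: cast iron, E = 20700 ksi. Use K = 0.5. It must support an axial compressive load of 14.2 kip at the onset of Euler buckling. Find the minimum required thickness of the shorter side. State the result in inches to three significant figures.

b ≈ 0.962 in

L_e = K·L = 0.5 × 166 = 83.00 in
Required I = P_cr·L_e²/(π²E) = 1.420×10^4 × 83.00² / (π² × 2.07×10^7) = 0.4788 in⁴
Rectangle, weak axis: I_min = h·b³/12 with h = 6.46 in fixed  ⇒  b = (12I/h)^(1/3) = 0.962 in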